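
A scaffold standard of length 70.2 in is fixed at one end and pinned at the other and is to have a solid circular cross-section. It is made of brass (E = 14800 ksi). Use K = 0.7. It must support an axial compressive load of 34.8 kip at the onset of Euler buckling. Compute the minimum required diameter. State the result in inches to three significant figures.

d ≈ 1.85 in

L_e = K·L = 0.7 × 70.2 = 49.14 in
Required I = P_cr·L_e²/(π²E) = 3.480×10^4 × 49.14² / (π² × 1.48×10^7) = 0.5753 in⁴
Solid circle: I = πd⁴/64  ⇒  d = (64I/π)^(1/4) = (64×0.5753/π)^(1/4) = 1.85 in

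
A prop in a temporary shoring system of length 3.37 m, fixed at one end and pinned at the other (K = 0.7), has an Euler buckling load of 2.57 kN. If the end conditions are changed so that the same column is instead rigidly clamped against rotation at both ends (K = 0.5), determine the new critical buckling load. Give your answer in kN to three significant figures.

P_cr ≈ 5.04 kN

P_cr ∝ 1/K², so P_cr,new = P_cr,old × (K_old/K_new)² = 2.57 × (0.7/0.5)²
= 2.57 × 1.960 = 5.04 kN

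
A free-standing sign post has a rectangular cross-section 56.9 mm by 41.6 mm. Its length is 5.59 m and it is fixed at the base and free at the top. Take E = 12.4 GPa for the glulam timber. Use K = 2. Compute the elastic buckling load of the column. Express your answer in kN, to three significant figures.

Buckling occurs about the weak axis: I_min = h·b³/12 with b = 41.6 mm (the shorter side).
I_min = 56.9×41.6³/12 = 3.414×10^5 mm⁴
I = 3.414×10^5 mm⁴ = 3.414×10^-7 m⁴
Effective length L_e = K·L = 2 × 5.59 = 11.18 m
P_cr = π²EI / L_e² = π² × 12.4×10⁹ × 3.414×10^-7 / 11.18² = 334.2 N

P_cr ≈ 0.334 kN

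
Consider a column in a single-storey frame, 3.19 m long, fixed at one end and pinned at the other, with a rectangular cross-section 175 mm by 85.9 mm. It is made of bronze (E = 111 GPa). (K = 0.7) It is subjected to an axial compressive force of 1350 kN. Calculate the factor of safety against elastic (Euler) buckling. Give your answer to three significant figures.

Buckling occurs about the weak axis: I_min = h·b³/12 with b = 85.9 mm (the shorter side).
I_min = 175×85.9³/12 = 9.243×10^6 mm⁴
I = 9.243×10^6 mm⁴ = 9.243×10^-6 m⁴
Effective length L_e = K·L = 0.7 × 3.19 = 2.233 m
P_cr = π²EI / L_e² = π² × 111×10⁹ × 9.243×10^-6 / 2.233² = 2.031×10^6 N
Factor of safety n = P_cr / P = 2030.9 / 1350 = 1.50

n ≈ 1.50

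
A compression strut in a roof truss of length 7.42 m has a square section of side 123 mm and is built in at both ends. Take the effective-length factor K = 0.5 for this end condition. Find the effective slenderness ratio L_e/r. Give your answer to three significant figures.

For a square r = a/√12 = 123/√12 = 35.51 mm
L_e = K·L = 0.5 × 7.42 m = 3.710 m = 3710.0 mm
λ = L_e / r_min = 3710.0 / 35.51 = 104

λ ≈ 104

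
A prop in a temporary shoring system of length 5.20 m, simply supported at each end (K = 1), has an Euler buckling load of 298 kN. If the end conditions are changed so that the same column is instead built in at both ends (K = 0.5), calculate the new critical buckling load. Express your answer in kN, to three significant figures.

P_cr ∝ 1/K², so P_cr,new = P_cr,old × (K_old/K_new)² = 298 × (1/0.5)²
= 298 × 4.000 = 1190 kN

P_cr ≈ 1190 kN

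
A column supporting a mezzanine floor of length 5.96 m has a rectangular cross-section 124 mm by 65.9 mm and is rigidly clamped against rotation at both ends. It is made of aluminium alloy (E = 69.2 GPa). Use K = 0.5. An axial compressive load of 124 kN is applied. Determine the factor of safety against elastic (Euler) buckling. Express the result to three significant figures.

Buckling occurs about the weak axis: I_min = h·b³/12 with b = 65.9 mm (the shorter side).
I_min = 124×65.9³/12 = 2.957×10^6 mm⁴
I = 2.957×10^6 mm⁴ = 2.957×10^-6 m⁴
Effective length L_e = K·L = 0.5 × 5.96 = 2.980 m
P_cr = π²EI / L_e² = π² × 69.2×10⁹ × 2.957×10^-6 / 2.980² = 2.274×10^5 N
Factor of safety n = P_cr / P = 227.44 / 124 = 1.83

n ≈ 1.83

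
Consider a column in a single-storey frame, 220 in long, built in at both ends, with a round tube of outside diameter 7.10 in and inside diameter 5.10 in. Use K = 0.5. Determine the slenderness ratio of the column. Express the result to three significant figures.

λ ≈ 50.3

d_o = 7.10 in, d_i = 5.10 in
I = π(d_o⁴ − d_i⁴)/64 = π(7.10⁴ − 5.100⁴)/64 = 91.53 in⁴
A = 19.16 in²;  r_min = √(I/A) = √(91.53/19.16) = 2.185 in
L_e = K·L = 0.5 × 220 = 110.0 in
λ = L_e / r_min = 110.00 / 2.185 = 50.3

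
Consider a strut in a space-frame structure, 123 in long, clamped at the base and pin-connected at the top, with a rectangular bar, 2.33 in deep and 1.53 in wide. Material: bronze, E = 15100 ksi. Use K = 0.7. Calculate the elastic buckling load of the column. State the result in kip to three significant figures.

P_cr ≈ 14.0 kip

Buckling occurs about the weak axis: I_min = h·b³/12 with b = 1.53 in (the shorter side).
I_min = 2.33×1.53³/12 = 0.6954 in⁴
Effective length L_e = K·L = 0.7 × 123 = 86.10 in
P_cr = π²EI / L_e² = π² × 15100×10³ × 0.6954 / 86.10² = 1.398×10^4 lb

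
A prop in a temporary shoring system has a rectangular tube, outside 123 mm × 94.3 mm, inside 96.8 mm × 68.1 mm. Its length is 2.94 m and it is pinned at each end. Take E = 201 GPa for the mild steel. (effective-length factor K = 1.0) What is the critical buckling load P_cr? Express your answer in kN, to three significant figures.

P_cr ≈ 1390 kN

Weak-axis I_min = (h_o·b_o³ − h_i·b_i³)/12 with b_o = 94.3, b_i = 68.10 mm (shorter outer/inner sides).
I_min = (123×94.3³ − 96.80×68.10³)/12 = 6.048×10^6 mm⁴
I = 6.048×10^6 mm⁴ = 6.048×10^-6 m⁴
Effective length L_e = K·L = 1 × 2.94 = 2.940 m
P_cr = π²EI / L_e² = π² × 201×10⁹ × 6.048×10^-6 / 2.940² = 1.388×10^6 N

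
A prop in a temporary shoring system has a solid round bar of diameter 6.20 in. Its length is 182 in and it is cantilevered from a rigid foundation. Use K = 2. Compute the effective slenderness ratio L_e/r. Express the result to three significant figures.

I = πd⁴/64 = π×6.20⁴/64 = 72.53 in⁴
A = 30.19 in²;  r_min = √(I/A) = √(72.53/30.19) = 1.550 in
L_e = K·L = 2 × 182 = 364.0 in
λ = L_e / r_min = 364.00 / 1.550 = 235

λ ≈ 235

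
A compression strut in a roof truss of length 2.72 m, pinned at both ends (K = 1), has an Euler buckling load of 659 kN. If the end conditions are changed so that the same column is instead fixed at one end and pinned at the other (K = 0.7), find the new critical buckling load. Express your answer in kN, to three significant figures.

P_cr ∝ 1/K², so P_cr,new = P_cr,old × (K_old/K_new)² = 659 × (1/0.7)²
= 659 × 2.041 = 1340 kN

P_cr ≈ 1340 kN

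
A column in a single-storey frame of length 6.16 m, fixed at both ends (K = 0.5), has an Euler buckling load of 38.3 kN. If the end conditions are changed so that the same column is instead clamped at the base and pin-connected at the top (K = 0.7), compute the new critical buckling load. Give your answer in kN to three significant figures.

P_cr ∝ 1/K², so P_cr,new = P_cr,old × (K_old/K_new)² = 38.3 × (0.5/0.7)²
= 38.3 × 0.5102 = 19.5 kN

P_cr ≈ 19.5 kN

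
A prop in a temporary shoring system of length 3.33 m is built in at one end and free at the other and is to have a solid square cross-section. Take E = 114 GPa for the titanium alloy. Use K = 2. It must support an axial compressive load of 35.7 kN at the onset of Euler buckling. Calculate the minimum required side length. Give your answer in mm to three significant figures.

a ≈ 64.1 mm

L_e = K·L = 2 × 3.33 = 6.660 m
Required I = P_cr·L_e²/(π²E) = 3.570×10^4 × 6.660² / (π² × 1.14×10^11) = 1.407×10^-6 m⁴
I_req = 1.407×10^6 mm⁴
Solid square: I = a⁴/12  ⇒  a = (12I)^(1/4) = (12×1.407×10^6)^(1/4) = 64.1 mm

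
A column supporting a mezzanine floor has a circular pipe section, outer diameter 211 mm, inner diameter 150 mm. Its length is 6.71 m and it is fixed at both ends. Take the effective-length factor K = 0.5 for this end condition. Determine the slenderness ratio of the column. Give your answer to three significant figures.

d_o = 211 mm, d_i = 150 mm
I = π(d_o⁴ − d_i⁴)/64 = π(211⁴ − 150.0⁴)/64 = 7.245×10^7 mm⁴
A = 1.730×10^4 mm²;  r_min = √(I/A) = √(7.245×10^7/1.730×10^4) = 64.72 mm
L_e = K·L = 0.5 × 6.71 m = 3.355 m = 3355.0 mm
λ = L_e / r_min = 3355.0 / 64.72 = 51.8

λ ≈ 51.8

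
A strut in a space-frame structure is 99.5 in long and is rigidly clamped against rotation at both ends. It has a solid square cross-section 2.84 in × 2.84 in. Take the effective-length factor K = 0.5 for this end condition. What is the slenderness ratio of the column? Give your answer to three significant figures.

λ ≈ 60.7

I = a⁴/12 = 2.84⁴/12 = 5.421 in⁴
A = 8.066 in²;  r_min = √(I/A) = √(5.421/8.066) = 0.8198 in
L_e = K·L = 0.5 × 99.5 = 49.75 in
λ = L_e / r_min = 49.750 / 0.8198 = 60.7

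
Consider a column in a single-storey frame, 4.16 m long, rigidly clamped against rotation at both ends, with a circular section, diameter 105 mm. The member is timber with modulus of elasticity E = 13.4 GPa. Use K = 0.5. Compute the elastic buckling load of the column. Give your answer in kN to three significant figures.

P_cr ≈ 182 kN

I = πd⁴/64 = π×105⁴/64 = 5.967×10^6 mm⁴
I = 5.967×10^6 mm⁴ = 5.967×10^-6 m⁴
Effective length L_e = K·L = 0.5 × 4.16 = 2.080 m
P_cr = π²EI / L_e² = π² × 13.4×10⁹ × 5.967×10^-6 / 2.080² = 1.824×10^5 N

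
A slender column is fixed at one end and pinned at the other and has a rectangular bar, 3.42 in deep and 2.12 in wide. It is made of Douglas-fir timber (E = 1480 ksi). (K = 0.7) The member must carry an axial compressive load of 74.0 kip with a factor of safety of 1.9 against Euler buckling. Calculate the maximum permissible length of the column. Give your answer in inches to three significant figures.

Buckling occurs about the weak axis: I_min = h·b³/12 with b = 2.12 in (the shorter side).
I_min = 3.42×2.12³/12 = 2.716 in⁴
Required critical load P_cr = n·P = 1.9 × 74.0 = 140.6 kip = 1.406×10^5 lb
From P_cr = π²EI/(K·L)²:  L = (1/K)·√(π²EI/P_cr) = (1/0.7)·√(π²×1.48×10^6×2.716/1.406×10^5)
L = 24.0 in

L_max ≈ 24.0 in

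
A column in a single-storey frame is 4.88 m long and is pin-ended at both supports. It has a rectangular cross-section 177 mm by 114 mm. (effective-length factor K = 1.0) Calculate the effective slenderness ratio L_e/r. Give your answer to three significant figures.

λ ≈ 148

Buckling occurs about the weak axis: I_min = h·b³/12 with b = 114 mm (the shorter side).
I_min = 177×114³/12 = 2.185×10^7 mm⁴
A = 2.018×10^4 mm²;  r_min = √(I/A) = √(2.185×10^7/2.018×10^4) = 32.91 mm
L_e = K·L = 1 × 4.88 m = 4.880 m = 4880.0 mm
λ = L_e / r_min = 4880.0 / 32.91 = 148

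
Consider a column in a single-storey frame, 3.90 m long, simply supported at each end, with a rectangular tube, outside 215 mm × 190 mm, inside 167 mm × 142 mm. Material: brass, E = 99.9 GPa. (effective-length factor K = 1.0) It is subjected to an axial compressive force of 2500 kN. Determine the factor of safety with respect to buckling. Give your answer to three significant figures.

Weak-axis I_min = (h_o·b_o³ − h_i·b_i³)/12 with b_o = 190, b_i = 142.0 mm (shorter outer/inner sides).
I_min = (215×190³ − 167.0×142.0³)/12 = 8.304×10^7 mm⁴
I = 8.304×10^7 mm⁴ = 8.304×10^-5 m⁴
Effective length L_e = K·L = 1 × 3.90 = 3.900 m
P_cr = π²EI / L_e² = π² × 99.9×10⁹ × 8.304×10^-5 / 3.900² = 5.383×10^6 N
Factor of safety n = P_cr / P = 5383.2 / 2500 = 2.15

n ≈ 2.15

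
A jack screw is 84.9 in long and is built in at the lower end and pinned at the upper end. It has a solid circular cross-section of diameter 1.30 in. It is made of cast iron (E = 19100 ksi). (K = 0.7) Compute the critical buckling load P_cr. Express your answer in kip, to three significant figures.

I = πd⁴/64 = π×1.30⁴/64 = 0.1402 in⁴
Effective length L_e = K·L = 0.7 × 84.9 = 59.43 in
P_cr = π²EI / L_e² = π² × 19100×10³ × 0.1402 / 59.43² = 7.483×10^3 lb

P_cr ≈ 7.48 kip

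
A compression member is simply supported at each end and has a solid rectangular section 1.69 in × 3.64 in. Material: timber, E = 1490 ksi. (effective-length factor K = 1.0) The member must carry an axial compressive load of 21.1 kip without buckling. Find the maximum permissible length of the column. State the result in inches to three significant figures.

L_max ≈ 31.9 in

Buckling occurs about the weak axis: I_min = h·b³/12 with b = 1.69 in (the shorter side).
I_min = 3.64×1.69³/12 = 1.464 in⁴
At the buckling limit P_cr = P = 2.110×10^4 lb
From P_cr = π²EI/(K·L)²:  L = (1/K)·√(π²EI/P_cr) = (1/1)·√(π²×1.49×10^6×1.464/2.110×10^4)
L = 31.9 in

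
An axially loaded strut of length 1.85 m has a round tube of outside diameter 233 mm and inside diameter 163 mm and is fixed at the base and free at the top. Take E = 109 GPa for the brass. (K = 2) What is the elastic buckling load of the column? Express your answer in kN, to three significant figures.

d_o = 233 mm, d_i = 163 mm
I = π(d_o⁴ − d_i⁴)/64 = π(233⁴ − 163.0⁴)/64 = 1.100×10^8 mm⁴
I = 1.100×10^8 mm⁴ = 1.100×10^-4 m⁴
Effective length L_e = K·L = 2 × 1.85 = 3.700 m
P_cr = π²EI / L_e² = π² × 109×10⁹ × 1.100×10^-4 / 3.700² = 8.646×10^6 N

P_cr ≈ 8650 kN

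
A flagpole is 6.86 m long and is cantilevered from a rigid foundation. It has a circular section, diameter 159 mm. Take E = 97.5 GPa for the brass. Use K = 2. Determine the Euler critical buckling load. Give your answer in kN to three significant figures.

I = πd⁴/64 = π×159⁴/64 = 3.137×10^7 mm⁴
I = 3.137×10^7 mm⁴ = 3.137×10^-5 m⁴
Effective length L_e = K·L = 2 × 6.86 = 13.72 m
P_cr = π²EI / L_e² = π² × 97.5×10⁹ × 3.137×10^-5 / 13.72² = 1.604×10^5 N

P_cr ≈ 160 kN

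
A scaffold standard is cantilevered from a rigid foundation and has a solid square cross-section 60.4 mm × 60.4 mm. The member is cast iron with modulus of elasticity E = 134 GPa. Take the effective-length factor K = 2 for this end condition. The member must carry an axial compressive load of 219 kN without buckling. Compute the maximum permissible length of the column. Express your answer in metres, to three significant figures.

L_max ≈ 1.29 m

I = a⁴/12 = 60.4⁴/12 = 1.109×10^6 mm⁴
I = 1.109×10^-6 m⁴
At the buckling limit P_cr = P = 2.190×10^5 N
From P_cr = π²EI/(K·L)²:  L = (1/K)·√(π²EI/P_cr) = (1/2)·√(π²×1.34×10^11×1.109×10^-6/2.190×10^5)
L = 1.29 m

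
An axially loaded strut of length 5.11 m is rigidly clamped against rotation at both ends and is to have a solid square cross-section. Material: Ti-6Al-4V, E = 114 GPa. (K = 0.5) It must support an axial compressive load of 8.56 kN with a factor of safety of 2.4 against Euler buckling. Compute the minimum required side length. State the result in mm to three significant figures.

Required P_cr = n·P = 2.4 × 8.56 = 20.54 kN
L_e = K·L = 0.5 × 5.11 = 2.555 m
Required I = P_cr·L_e²/(π²E) = 2.054×10^4 × 2.555² / (π² × 1.14×10^11) = 1.192×10^-7 m⁴
I_req = 1.192×10^5 mm⁴
Solid square: I = a⁴/12  ⇒  a = (12I)^(1/4) = (12×1.192×10^5)^(1/4) = 34.6 mm

a ≈ 34.6 mm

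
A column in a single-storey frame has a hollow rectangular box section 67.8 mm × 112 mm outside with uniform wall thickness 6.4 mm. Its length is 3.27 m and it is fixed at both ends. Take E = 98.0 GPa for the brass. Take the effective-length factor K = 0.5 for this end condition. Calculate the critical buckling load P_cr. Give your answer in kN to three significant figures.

Inner dimensions: h_i = 112 − 2×6.4 = 99.20 mm, b_i = 67.8 − 2×6.4 = 55.00 mm
Weak-axis I_min = (h_o·b_o³ − h_i·b_i³)/12 with b_o = 67.8, b_i = 55.00 mm (shorter outer/inner sides).
I_min = (112×67.8³ − 99.20×55.00³)/12 = 1.534×10^6 mm⁴
I = 1.534×10^6 mm⁴ = 1.534×10^-6 m⁴
Effective length L_e = K·L = 0.5 × 3.27 = 1.635 m
P_cr = π²EI / L_e² = π² × 98.0×10⁹ × 1.534×10^-6 / 1.635² = 5.549×10^5 N

P_cr ≈ 555 kN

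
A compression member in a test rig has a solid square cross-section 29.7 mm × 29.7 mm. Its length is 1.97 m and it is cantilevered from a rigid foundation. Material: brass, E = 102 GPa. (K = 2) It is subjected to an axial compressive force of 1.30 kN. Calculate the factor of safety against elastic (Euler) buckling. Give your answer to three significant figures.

I = a⁴/12 = 29.7⁴/12 = 6.484×10^4 mm⁴
I = 6.484×10^4 mm⁴ = 6.484×10^-8 m⁴
Effective length L_e = K·L = 2 × 1.97 = 3.940 m
P_cr = π²EI / L_e² = π² × 102×10⁹ × 6.484×10^-8 / 3.940² = 4.205×10^3 N
Factor of safety n = P_cr / P = 4.2049 / 1.30 = 3.23

n ≈ 3.23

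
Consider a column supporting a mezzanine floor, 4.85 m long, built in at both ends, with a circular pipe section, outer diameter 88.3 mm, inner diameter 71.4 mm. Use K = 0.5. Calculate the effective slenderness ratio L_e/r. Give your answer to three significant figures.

λ ≈ 85.4

d_o = 88.3 mm, d_i = 71.4 mm
I = π(d_o⁴ − d_i⁴)/64 = π(88.3⁴ − 71.40⁴)/64 = 1.708×10^6 mm⁴
A = 2.120×10^3 mm²;  r_min = √(I/A) = √(1.708×10^6/2.120×10^3) = 28.39 mm
L_e = K·L = 0.5 × 4.85 m = 2.425 m = 2425.0 mm
λ = L_e / r_min = 2425.0 / 28.39 = 85.4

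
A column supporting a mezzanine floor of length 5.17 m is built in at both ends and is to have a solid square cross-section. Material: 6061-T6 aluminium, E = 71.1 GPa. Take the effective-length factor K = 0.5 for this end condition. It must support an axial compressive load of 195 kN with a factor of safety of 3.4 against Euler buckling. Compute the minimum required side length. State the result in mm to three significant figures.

a ≈ 93.3 mm

Required P_cr = n·P = 3.4 × 195 = 663.0 kN
L_e = K·L = 0.5 × 5.17 = 2.585 m
Required I = P_cr·L_e²/(π²E) = 6.630×10^5 × 2.585² / (π² × 7.11×10^10) = 6.313×10^-6 m⁴
I_req = 6.313×10^6 mm⁴
Solid square: I = a⁴/12  ⇒  a = (12I)^(1/4) = (12×6.313×10^6)^(1/4) = 93.3 mm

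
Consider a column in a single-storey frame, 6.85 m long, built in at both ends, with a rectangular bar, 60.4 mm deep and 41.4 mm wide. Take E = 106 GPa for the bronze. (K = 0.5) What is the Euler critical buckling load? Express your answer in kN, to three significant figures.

Buckling occurs about the weak axis: I_min = h·b³/12 with b = 41.4 mm (the shorter side).
I_min = 60.4×41.4³/12 = 3.572×10^5 mm⁴
I = 3.572×10^5 mm⁴ = 3.572×10^-7 m⁴
Effective length L_e = K·L = 0.5 × 6.85 = 3.425 m
P_cr = π²EI / L_e² = π² × 106×10⁹ × 3.572×10^-7 / 3.425² = 3.185×10^4 N

P_cr ≈ 31.9 kN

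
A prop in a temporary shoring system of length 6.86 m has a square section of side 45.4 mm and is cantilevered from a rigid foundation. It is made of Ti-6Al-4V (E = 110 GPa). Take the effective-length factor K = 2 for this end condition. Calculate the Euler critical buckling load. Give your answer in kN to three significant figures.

P_cr ≈ 2.04 kN

I = a⁴/12 = 45.4⁴/12 = 3.540×10^5 mm⁴
I = 3.540×10^5 mm⁴ = 3.540×10^-7 m⁴
Effective length L_e = K·L = 2 × 6.86 = 13.72 m
P_cr = π²EI / L_e² = π² × 110×10⁹ × 3.540×10^-7 / 13.72² = 2.042×10^3 N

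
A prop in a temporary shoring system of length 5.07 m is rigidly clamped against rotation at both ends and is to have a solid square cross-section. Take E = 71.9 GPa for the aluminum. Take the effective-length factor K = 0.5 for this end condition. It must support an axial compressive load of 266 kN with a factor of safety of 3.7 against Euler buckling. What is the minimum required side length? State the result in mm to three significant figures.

Required P_cr = n·P = 3.7 × 266 = 984.2 kN
L_e = K·L = 0.5 × 5.07 = 2.535 m
Required I = P_cr·L_e²/(π²E) = 9.842×10^5 × 2.535² / (π² × 7.19×10^10) = 8.913×10^-6 m⁴
I_req = 8.913×10^6 mm⁴
Solid square: I = a⁴/12  ⇒  a = (12I)^(1/4) = (12×8.913×10^6)^(1/4) = 102 mm

a ≈ 102 mm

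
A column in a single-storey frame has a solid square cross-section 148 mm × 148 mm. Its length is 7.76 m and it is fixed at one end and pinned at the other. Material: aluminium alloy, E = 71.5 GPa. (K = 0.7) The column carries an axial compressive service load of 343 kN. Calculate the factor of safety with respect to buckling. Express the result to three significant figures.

I = a⁴/12 = 148⁴/12 = 3.998×10^7 mm⁴
I = 3.998×10^7 mm⁴ = 3.998×10^-5 m⁴
Effective length L_e = K·L = 0.7 × 7.76 = 5.432 m
P_cr = π²EI / L_e² = π² × 71.5×10⁹ × 3.998×10^-5 / 5.432² = 9.562×10^5 N
Factor of safety n = P_cr / P = 956.21 / 343 = 2.79

n ≈ 2.79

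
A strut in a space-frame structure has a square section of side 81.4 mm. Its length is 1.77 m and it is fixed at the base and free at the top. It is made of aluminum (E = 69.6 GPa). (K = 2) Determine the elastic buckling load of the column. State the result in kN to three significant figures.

P_cr ≈ 201 kN

I = a⁴/12 = 81.4⁴/12 = 3.659×10^6 mm⁴
I = 3.659×10^6 mm⁴ = 3.659×10^-6 m⁴
Effective length L_e = K·L = 2 × 1.77 = 3.540 m
P_cr = π²EI / L_e² = π² × 69.6×10⁹ × 3.659×10^-6 / 3.540² = 2.005×10^5 N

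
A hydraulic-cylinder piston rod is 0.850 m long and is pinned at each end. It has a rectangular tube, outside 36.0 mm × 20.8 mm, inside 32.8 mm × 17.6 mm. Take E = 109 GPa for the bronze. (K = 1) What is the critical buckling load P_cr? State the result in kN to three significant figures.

Weak-axis I_min = (h_o·b_o³ − h_i·b_i³)/12 with b_o = 20.8, b_i = 17.60 mm (shorter outer/inner sides).
I_min = (36.0×20.8³ − 32.80×17.60³)/12 = 1.210×10^4 mm⁴
I = 1.210×10^4 mm⁴ = 1.210×10^-8 m⁴
Effective length L_e = K·L = 1 × 0.850 = 0.8500 m
P_cr = π²EI / L_e² = π² × 109×10⁹ × 1.210×10^-8 / 0.8500² = 1.801×10^4 N

P_cr ≈ 18.0 kN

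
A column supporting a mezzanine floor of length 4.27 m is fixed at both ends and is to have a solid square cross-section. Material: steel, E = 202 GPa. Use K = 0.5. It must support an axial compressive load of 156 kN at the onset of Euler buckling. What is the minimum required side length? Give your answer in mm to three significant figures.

L_e = K·L = 0.5 × 4.27 = 2.135 m
Required I = P_cr·L_e²/(π²E) = 1.560×10^5 × 2.135² / (π² × 2.02×10^11) = 3.567×10^-7 m⁴
I_req = 3.567×10^5 mm⁴
Solid square: I = a⁴/12  ⇒  a = (12I)^(1/4) = (12×3.567×10^5)^(1/4) = 45.5 mm

a ≈ 45.5 mm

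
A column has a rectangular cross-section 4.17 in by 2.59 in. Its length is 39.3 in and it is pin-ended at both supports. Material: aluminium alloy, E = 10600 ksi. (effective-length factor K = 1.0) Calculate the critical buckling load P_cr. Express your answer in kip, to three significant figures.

Buckling occurs about the weak axis: I_min = h·b³/12 with b = 2.59 in (the shorter side).
I_min = 4.17×2.59³/12 = 6.037 in⁴
Effective length L_e = K·L = 1 × 39.3 = 39.30 in
P_cr = π²EI / L_e² = π² × 10600×10³ × 6.037 / 39.30² = 4.090×10^5 lb

P_cr ≈ 409 kip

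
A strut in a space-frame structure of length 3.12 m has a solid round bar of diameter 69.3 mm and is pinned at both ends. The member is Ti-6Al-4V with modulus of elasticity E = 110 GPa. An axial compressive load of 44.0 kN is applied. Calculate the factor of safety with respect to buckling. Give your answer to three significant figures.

I = πd⁴/64 = π×69.3⁴/64 = 1.132×10^6 mm⁴
I = 1.132×10^6 mm⁴ = 1.132×10^-6 m⁴
Effective length L_e = K·L = 1 × 3.12 = 3.120 m
P_cr = π²EI / L_e² = π² × 110×10⁹ × 1.132×10^-6 / 3.120² = 1.263×10^5 N
Factor of safety n = P_cr / P = 126.27 / 44.0 = 2.87

n ≈ 2.87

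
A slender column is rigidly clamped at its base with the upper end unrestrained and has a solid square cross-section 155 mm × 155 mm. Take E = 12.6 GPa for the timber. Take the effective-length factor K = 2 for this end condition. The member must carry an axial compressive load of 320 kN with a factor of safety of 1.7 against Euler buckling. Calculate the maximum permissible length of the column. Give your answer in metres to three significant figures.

L_max ≈ 1.66 m

I = a⁴/12 = 155⁴/12 = 4.810×10^7 mm⁴
I = 4.810×10^-5 m⁴
Required critical load P_cr = n·P = 1.7 × 320 = 544.0 kN = 5.440×10^5 N
From P_cr = π²EI/(K·L)²:  L = (1/K)·√(π²EI/P_cr) = (1/2)·√(π²×1.26×10^10×4.810×10^-5/5.440×10^5)
L = 1.66 m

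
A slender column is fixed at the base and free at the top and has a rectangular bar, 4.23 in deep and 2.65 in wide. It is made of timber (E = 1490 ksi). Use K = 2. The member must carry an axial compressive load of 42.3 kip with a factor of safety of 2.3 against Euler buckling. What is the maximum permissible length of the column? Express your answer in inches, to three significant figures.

Buckling occurs about the weak axis: I_min = h·b³/12 with b = 2.65 in (the shorter side).
I_min = 4.23×2.65³/12 = 6.560 in⁴
Required critical load P_cr = n·P = 2.3 × 42.3 = 97.29 kip = 9.729×10^4 lb
From P_cr = π²EI/(K·L)²:  L = (1/K)·√(π²EI/P_cr) = (1/2)·√(π²×1.49×10^6×6.560/9.729×10^4)
L = 15.7 in

L_max ≈ 15.7 in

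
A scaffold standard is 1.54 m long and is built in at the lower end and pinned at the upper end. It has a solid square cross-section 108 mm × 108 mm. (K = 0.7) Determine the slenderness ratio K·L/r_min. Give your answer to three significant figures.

λ ≈ 34.6

For a square r = a/√12 = 108/√12 = 31.18 mm
L_e = K·L = 0.7 × 1.54 m = 1.078 m = 1078.0 mm
λ = L_e / r_min = 1078.0 / 31.18 = 34.6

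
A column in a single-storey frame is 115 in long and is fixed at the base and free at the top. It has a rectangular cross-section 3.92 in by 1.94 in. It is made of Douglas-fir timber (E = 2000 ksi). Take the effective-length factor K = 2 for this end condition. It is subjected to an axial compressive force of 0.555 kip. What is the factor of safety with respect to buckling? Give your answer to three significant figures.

n ≈ 1.60

Buckling occurs about the weak axis: I_min = h·b³/12 with b = 1.94 in (the shorter side).
I_min = 3.92×1.94³/12 = 2.385 in⁴
Effective length L_e = K·L = 2 × 115 = 230.0 in
P_cr = π²EI / L_e² = π² × 2000×10³ × 2.385 / 230.0² = 890.0 lb
Factor of safety n = P_cr / P = 0.88999 / 0.555 = 1.60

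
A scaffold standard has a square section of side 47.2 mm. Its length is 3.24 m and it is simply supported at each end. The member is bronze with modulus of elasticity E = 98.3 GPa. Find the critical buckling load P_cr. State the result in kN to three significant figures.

P_cr ≈ 38.2 kN

I = a⁴/12 = 47.2⁴/12 = 4.136×10^5 mm⁴
I = 4.136×10^5 mm⁴ = 4.136×10^-7 m⁴
Effective length L_e = K·L = 1 × 3.24 = 3.240 m
P_cr = π²EI / L_e² = π² × 98.3×10⁹ × 4.136×10^-7 / 3.240² = 3.823×10^4 N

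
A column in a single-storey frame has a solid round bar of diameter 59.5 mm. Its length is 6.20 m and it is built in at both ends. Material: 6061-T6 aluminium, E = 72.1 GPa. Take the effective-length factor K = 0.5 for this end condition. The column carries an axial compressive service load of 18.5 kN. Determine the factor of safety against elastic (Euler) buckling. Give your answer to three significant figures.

I = πd⁴/64 = π×59.5⁴/64 = 6.152×10^5 mm⁴
I = 6.152×10^5 mm⁴ = 6.152×10^-7 m⁴
Effective length L_e = K·L = 0.5 × 6.20 = 3.100 m
P_cr = π²EI / L_e² = π² × 72.1×10⁹ × 6.152×10^-7 / 3.100² = 4.556×10^4 N
Factor of safety n = P_cr / P = 45.556 / 18.5 = 2.46

n ≈ 2.46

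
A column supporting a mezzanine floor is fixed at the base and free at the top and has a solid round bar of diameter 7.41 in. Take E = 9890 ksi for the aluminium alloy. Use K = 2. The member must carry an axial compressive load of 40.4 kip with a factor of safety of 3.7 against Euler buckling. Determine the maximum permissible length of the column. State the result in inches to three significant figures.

L_max ≈ 155 in

I = πd⁴/64 = π×7.41⁴/64 = 148.0 in⁴
Required critical load P_cr = n·P = 3.7 × 40.4 = 149.5 kip = 1.495×10^5 lb
From P_cr = π²EI/(K·L)²:  L = (1/K)·√(π²EI/P_cr) = (1/2)·√(π²×9.89×10^6×148.0/1.495×10^5)
L = 155 in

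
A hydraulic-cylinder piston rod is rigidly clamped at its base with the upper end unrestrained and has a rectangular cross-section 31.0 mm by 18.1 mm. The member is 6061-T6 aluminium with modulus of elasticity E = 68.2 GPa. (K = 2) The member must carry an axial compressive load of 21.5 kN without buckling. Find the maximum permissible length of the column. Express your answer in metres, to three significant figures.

L_max ≈ 0.346 m

Buckling occurs about the weak axis: I_min = h·b³/12 with b = 18.1 mm (the shorter side).
I_min = 31.0×18.1³/12 = 1.532×10^4 mm⁴
I = 1.532×10^-8 m⁴
At the buckling limit P_cr = P = 2.150×10^4 N
From P_cr = π²EI/(K·L)²:  L = (1/K)·√(π²EI/P_cr) = (1/2)·√(π²×6.82×10^10×1.532×10^-8/2.150×10^4)
L = 0.346 m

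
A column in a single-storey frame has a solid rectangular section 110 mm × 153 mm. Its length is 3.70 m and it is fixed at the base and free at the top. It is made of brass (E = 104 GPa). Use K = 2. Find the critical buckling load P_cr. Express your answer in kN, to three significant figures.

Buckling occurs about the weak axis: I_min = h·b³/12 with b = 110 mm (the shorter side).
I_min = 153×110³/12 = 1.697×10^7 mm⁴
I = 1.697×10^7 mm⁴ = 1.697×10^-5 m⁴
Effective length L_e = K·L = 2 × 3.70 = 7.400 m
P_cr = π²EI / L_e² = π² × 104×10⁹ × 1.697×10^-5 / 7.400² = 3.181×10^5 N

P_cr ≈ 318 kN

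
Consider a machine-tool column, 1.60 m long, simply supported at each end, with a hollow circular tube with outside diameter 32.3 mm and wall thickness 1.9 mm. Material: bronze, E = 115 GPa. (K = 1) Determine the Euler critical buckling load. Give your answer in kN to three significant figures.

P_cr ≈ 9.33 kN

Inner diameter d_i = 32.3 − 2×1.9 = 28.50 mm
I = π(d_o⁴ − d_i⁴)/64 = π(32.3⁴ − 28.50⁴)/64 = 2.104×10^4 mm⁴
I = 2.104×10^4 mm⁴ = 2.104×10^-8 m⁴
Effective length L_e = K·L = 1 × 1.60 = 1.600 m
P_cr = π²EI / L_e² = π² × 115×10⁹ × 2.104×10^-8 / 1.600² = 9.330×10^3 N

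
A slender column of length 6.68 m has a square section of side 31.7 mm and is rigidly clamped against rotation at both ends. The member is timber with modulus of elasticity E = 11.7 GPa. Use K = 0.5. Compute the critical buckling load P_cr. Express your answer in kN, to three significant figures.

P_cr ≈ 0.871 kN

I = a⁴/12 = 31.7⁴/12 = 8.415×10^4 mm⁴
I = 8.415×10^4 mm⁴ = 8.415×10^-8 m⁴
Effective length L_e = K·L = 0.5 × 6.68 = 3.340 m
P_cr = π²EI / L_e² = π² × 11.7×10⁹ × 8.415×10^-8 / 3.340² = 871.1 N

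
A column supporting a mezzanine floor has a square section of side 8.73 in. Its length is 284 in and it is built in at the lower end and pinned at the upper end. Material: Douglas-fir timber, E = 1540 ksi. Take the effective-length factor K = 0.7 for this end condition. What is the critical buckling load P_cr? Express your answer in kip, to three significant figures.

I = a⁴/12 = 8.73⁴/12 = 484.0 in⁴
Effective length L_e = K·L = 0.7 × 284 = 198.8 in
P_cr = π²EI / L_e² = π² × 1540×10³ × 484.0 / 198.8² = 1.862×10^5 lb

P_cr ≈ 186 kip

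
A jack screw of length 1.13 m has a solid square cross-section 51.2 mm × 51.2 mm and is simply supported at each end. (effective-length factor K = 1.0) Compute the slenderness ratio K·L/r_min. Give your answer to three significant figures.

λ ≈ 76.5

For a square r = a/√12 = 51.2/√12 = 14.78 mm
L_e = K·L = 1 × 1.13 m = 1.130 m = 1130.0 mm
λ = L_e / r_min = 1130.0 / 14.78 = 76.5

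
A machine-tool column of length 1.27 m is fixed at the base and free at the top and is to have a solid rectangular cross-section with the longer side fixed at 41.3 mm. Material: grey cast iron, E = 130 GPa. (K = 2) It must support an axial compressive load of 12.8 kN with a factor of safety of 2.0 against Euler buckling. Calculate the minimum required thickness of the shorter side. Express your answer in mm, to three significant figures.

Required P_cr = n·P = 2.0 × 12.8 = 25.60 kN
L_e = K·L = 2 × 1.27 = 2.540 m
Required I = P_cr·L_e²/(π²E) = 2.560×10^4 × 2.540² / (π² × 1.30×10^11) = 1.287×10^-7 m⁴
I_req = 1.287×10^5 mm⁴
Rectangle, weak axis: I_min = h·b³/12 with h = 41.3 mm fixed  ⇒  b = (12I/h)^(1/3) = 33.4 mm

b ≈ 33.4 mm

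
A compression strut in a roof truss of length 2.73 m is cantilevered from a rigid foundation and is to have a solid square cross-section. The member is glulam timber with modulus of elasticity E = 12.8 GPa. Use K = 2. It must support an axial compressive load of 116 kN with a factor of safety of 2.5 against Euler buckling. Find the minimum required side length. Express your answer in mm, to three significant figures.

a ≈ 169 mm

Required P_cr = n·P = 2.5 × 116 = 290.0 kN
L_e = K·L = 2 × 2.73 = 5.460 m
Required I = P_cr·L_e²/(π²E) = 2.900×10^5 × 5.460² / (π² × 1.28×10^10) = 6.843×10^-5 m⁴
I_req = 6.843×10^7 mm⁴
Solid square: I = a⁴/12  ⇒  a = (12I)^(1/4) = (12×6.843×10^7)^(1/4) = 169 mm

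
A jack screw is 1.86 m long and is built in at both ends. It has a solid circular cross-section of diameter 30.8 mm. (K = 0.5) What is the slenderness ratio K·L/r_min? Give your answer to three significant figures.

λ ≈ 121

I = πd⁴/64 = π×30.8⁴/64 = 4.417×10^4 mm⁴
A = 745.1 mm²;  r_min = √(I/A) = √(4.417×10^4/745.1) = 7.700 mm
L_e = K·L = 0.5 × 1.86 m = 0.9300 m = 930.00 mm
λ = L_e / r_min = 930.00 / 7.700 = 121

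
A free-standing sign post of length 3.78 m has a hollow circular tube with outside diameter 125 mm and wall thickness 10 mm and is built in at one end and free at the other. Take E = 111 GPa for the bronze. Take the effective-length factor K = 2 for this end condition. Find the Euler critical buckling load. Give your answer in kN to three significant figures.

P_cr ≈ 115 kN

Inner diameter d_i = 125 − 2×10 = 105.0 mm
I = π(d_o⁴ − d_i⁴)/64 = π(125⁴ − 105.0⁴)/64 = 6.018×10^6 mm⁴
I = 6.018×10^6 mm⁴ = 6.018×10^-6 m⁴
Effective length L_e = K·L = 2 × 3.78 = 7.560 m
P_cr = π²EI / L_e² = π² × 111×10⁹ × 6.018×10^-6 / 7.560² = 1.153×10^5 N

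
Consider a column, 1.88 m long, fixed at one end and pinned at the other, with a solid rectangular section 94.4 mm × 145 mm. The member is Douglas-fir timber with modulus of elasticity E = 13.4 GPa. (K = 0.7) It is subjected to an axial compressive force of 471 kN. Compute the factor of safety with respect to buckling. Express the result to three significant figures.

n ≈ 1.65

Buckling occurs about the weak axis: I_min = h·b³/12 with b = 94.4 mm (the shorter side).
I_min = 145×94.4³/12 = 1.016×10^7 mm⁴
I = 1.016×10^7 mm⁴ = 1.016×10^-5 m⁴
Effective length L_e = K·L = 0.7 × 1.88 = 1.316 m
P_cr = π²EI / L_e² = π² × 13.4×10⁹ × 1.016×10^-5 / 1.316² = 7.762×10^5 N
Factor of safety n = P_cr / P = 776.24 / 471 = 1.65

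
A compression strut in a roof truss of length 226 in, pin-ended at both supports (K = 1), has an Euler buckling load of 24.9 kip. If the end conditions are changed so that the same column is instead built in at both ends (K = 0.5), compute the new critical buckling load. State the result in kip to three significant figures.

P_cr ≈ 99.6 kip

P_cr ∝ 1/K², so P_cr,new = P_cr,old × (K_old/K_new)² = 24.9 × (1/0.5)²
= 24.9 × 4.000 = 99.6 kip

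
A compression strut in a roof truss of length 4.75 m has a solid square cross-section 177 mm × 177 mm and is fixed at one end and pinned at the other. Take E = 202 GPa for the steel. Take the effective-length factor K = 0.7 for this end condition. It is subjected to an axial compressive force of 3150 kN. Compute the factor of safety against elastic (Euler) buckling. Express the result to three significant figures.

I = a⁴/12 = 177⁴/12 = 8.179×10^7 mm⁴
I = 8.179×10^7 mm⁴ = 8.179×10^-5 m⁴
Effective length L_e = K·L = 0.7 × 4.75 = 3.325 m
P_cr = π²EI / L_e² = π² × 202×10⁹ × 8.179×10^-5 / 3.325² = 1.475×10^7 N
Factor of safety n = P_cr / P = 14750 / 3150 = 4.68

n ≈ 4.68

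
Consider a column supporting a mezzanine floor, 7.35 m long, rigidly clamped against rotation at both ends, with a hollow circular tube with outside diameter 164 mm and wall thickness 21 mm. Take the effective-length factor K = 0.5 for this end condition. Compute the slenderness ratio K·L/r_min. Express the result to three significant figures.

Inner diameter d_i = 164 − 2×21 = 122.0 mm
I = π(d_o⁴ − d_i⁴)/64 = π(164⁴ − 122.0⁴)/64 = 2.464×10^7 mm⁴
A = 9.434×10^3 mm²;  r_min = √(I/A) = √(2.464×10^7/9.434×10^3) = 51.10 mm
L_e = K·L = 0.5 × 7.35 m = 3.675 m = 3675.0 mm
λ = L_e / r_min = 3675.0 / 51.10 = 71.9

λ ≈ 71.9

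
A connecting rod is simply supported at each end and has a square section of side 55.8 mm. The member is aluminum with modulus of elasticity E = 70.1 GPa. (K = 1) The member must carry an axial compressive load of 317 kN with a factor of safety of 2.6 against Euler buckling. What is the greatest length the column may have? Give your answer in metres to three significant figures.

L_max ≈ 0.824 m

I = a⁴/12 = 55.8⁴/12 = 8.079×10^5 mm⁴
I = 8.079×10^-7 m⁴
Required critical load P_cr = n·P = 2.6 × 317 = 824.2 kN = 8.242×10^5 N
From P_cr = π²EI/(K·L)²:  L = (1/K)·√(π²EI/P_cr) = (1/1)·√(π²×7.01×10^10×8.079×10^-7/8.242×10^5)
L = 0.824 m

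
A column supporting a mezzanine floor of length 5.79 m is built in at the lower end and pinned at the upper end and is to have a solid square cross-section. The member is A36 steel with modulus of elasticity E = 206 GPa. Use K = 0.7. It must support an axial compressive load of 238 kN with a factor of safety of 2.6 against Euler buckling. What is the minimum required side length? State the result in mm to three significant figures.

a ≈ 88.0 mm

Required P_cr = n·P = 2.6 × 238 = 618.8 kN
L_e = K·L = 0.7 × 5.79 = 4.053 m
Required I = P_cr·L_e²/(π²E) = 6.188×10^5 × 4.053² / (π² × 2.06×10^11) = 5.000×10^-6 m⁴
I_req = 5.000×10^6 mm⁴
Solid square: I = a⁴/12  ⇒  a = (12I)^(1/4) = (12×5.000×10^6)^(1/4) = 88.0 mm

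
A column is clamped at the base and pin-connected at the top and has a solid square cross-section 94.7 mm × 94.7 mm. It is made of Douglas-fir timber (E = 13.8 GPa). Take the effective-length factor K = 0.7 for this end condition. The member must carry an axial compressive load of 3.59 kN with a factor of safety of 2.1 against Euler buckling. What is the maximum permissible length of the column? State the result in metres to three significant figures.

I = a⁴/12 = 94.7⁴/12 = 6.702×10^6 mm⁴
I = 6.702×10^-6 m⁴
Required critical load P_cr = n·P = 2.1 × 3.59 = 7.539 kN = 7.539×10^3 N
From P_cr = π²EI/(K·L)²:  L = (1/K)·√(π²EI/P_cr) = (1/0.7)·√(π²×1.38×10^10×6.702×10^-6/7.539×10^3)
L = 15.7 m

L_max ≈ 15.7 m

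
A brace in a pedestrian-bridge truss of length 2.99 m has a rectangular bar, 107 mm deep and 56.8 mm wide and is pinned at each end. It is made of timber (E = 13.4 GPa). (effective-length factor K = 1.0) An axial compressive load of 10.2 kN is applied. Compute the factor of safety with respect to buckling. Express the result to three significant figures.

Buckling occurs about the weak axis: I_min = h·b³/12 with b = 56.8 mm (the shorter side).
I_min = 107×56.8³/12 = 1.634×10^6 mm⁴
I = 1.634×10^6 mm⁴ = 1.634×10^-6 m⁴
Effective length L_e = K·L = 1 × 2.99 = 2.990 m
P_cr = π²EI / L_e² = π² × 13.4×10⁹ × 1.634×10^-6 / 2.990² = 2.417×10^4 N
Factor of safety n = P_cr / P = 24.172 / 10.2 = 2.37

n ≈ 2.37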